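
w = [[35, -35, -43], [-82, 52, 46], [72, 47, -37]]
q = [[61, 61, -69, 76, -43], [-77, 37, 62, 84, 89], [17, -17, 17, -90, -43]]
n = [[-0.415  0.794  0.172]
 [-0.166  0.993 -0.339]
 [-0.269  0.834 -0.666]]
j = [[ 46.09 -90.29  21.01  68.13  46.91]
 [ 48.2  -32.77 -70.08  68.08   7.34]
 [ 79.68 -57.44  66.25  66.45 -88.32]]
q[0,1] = 61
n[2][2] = -0.666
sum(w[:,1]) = 64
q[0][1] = 61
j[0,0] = 46.09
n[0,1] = 0.794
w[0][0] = 35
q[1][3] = 84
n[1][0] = -0.166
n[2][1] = 0.834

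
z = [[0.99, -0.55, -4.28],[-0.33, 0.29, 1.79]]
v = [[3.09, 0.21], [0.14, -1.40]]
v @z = [[2.99, -1.64, -12.85],[0.60, -0.48, -3.11]]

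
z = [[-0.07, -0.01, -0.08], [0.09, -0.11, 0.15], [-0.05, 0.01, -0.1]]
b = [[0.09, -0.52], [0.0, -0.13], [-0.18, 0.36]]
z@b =[[0.01, 0.01], [-0.02, 0.02], [0.01, -0.01]]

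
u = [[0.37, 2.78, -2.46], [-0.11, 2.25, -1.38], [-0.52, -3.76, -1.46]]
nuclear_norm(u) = 8.67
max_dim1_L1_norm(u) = 5.74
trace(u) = 1.16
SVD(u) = [[0.62, -0.57, -0.54], [0.47, -0.28, 0.84], [-0.63, -0.77, 0.10]] @ diag([5.318576793379228, 3.0050914793939123, 0.3430249165906837]) @ [[0.09, 0.97, -0.24], [0.07, 0.23, 0.97], [-0.99, 0.11, 0.05]]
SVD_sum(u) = [[0.31, 3.2, -0.78], [0.24, 2.41, -0.59], [-0.32, -3.23, 0.79]] + [[-0.13, -0.40, -1.67], [-0.06, -0.19, -0.80], [-0.17, -0.53, -2.25]] + [[0.18, -0.02, -0.01],[-0.29, 0.03, 0.01],[-0.03, 0.0, 0.00]]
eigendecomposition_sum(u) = [[-0.21,-0.74,-1.15], [-0.12,-0.4,-0.62], [-0.41,-1.4,-2.19]] + [[0.52,-0.91,-0.02], [-0.03,0.05,0.00], [-0.08,0.14,0.0]] + [[0.06,4.43,-1.29], [0.04,2.60,-0.76], [-0.03,-2.49,0.73]]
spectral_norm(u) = 5.32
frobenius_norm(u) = 6.12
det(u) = -5.48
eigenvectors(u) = [[-0.45, -0.99, -0.78],[-0.24, 0.06, -0.46],[-0.86, 0.15, 0.44]]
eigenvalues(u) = [-2.8, 0.58, 3.39]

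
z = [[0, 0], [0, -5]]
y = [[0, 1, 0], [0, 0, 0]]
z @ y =[[0, 0, 0], [0, 0, 0]]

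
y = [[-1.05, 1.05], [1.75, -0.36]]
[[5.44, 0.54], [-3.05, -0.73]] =y@[[-0.85,-0.39], [4.33,0.12]]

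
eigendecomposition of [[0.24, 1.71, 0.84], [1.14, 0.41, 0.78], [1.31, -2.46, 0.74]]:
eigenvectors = [[0.68+0.00j,  -0.61+0.00j,  -0.61-0.00j], [-0.15+0.00j,  -0.52-0.01j,  -0.52+0.01j], [(-0.72+0j),  0.37-0.47j,  (0.37+0.47j)]]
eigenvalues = [(-1.02+0j), (1.21+0.68j), (1.21-0.68j)]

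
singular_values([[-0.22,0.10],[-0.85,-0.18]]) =[0.89, 0.14]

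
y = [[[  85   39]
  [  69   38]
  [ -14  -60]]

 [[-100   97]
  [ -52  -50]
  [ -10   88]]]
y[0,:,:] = [[85, 39], [69, 38], [-14, -60]]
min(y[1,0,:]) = -100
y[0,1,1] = 38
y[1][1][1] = -50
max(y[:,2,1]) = 88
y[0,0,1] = 39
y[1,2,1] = 88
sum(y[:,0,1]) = 136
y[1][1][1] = -50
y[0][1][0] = 69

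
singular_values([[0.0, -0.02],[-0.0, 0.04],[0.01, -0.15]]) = [0.16, 0.0]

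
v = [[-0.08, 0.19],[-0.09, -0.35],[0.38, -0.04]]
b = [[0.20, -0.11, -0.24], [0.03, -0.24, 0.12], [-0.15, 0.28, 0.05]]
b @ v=[[-0.10, 0.09], [0.06, 0.08], [0.01, -0.13]]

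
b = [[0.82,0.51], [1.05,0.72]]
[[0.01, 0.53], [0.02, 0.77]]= b@[[-0.01,-0.19], [0.04,1.35]]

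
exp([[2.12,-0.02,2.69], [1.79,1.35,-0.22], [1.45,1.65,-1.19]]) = [[23.39, 8.24, 13.02], [16.69, 7.85, 8.41], [12.62, 5.51, 6.76]]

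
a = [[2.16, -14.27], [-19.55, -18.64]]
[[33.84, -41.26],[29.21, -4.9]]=a @[[0.67, -2.19], [-2.27, 2.56]]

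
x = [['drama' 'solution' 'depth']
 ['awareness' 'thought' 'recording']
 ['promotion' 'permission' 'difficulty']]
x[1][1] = 'thought'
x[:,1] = ['solution', 'thought', 'permission']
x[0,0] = 'drama'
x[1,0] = 'awareness'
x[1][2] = 'recording'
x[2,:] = ['promotion', 'permission', 'difficulty']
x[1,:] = ['awareness', 'thought', 'recording']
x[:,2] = ['depth', 'recording', 'difficulty']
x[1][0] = 'awareness'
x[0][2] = 'depth'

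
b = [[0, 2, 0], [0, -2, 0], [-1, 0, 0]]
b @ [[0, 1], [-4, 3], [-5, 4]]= [[-8, 6], [8, -6], [0, -1]]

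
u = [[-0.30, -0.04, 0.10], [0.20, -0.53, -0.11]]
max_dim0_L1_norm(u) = 0.57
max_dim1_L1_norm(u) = 0.84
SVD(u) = [[-0.2, 0.98],[0.98, 0.20]] @ diag([0.5858860085624558, 0.3022210862444149]) @ [[0.44,-0.87,-0.22], [-0.84,-0.48,0.25]]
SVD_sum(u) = [[-0.05, 0.10, 0.03], [0.25, -0.5, -0.13]] + [[-0.25, -0.14, 0.07],[-0.05, -0.03, 0.02]]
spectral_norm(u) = 0.59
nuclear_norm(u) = 0.89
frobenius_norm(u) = 0.66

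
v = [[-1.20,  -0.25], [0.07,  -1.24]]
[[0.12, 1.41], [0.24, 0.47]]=v @ [[-0.06, -1.08], [-0.2, -0.44]]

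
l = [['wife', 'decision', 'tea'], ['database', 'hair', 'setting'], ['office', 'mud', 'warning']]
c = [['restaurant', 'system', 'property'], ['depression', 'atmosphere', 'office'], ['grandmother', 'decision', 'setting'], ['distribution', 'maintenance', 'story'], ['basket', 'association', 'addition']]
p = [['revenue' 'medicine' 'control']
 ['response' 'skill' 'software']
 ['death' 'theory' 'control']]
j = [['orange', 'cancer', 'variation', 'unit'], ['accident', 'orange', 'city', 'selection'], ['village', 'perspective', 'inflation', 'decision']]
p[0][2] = 'control'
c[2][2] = 'setting'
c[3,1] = 'maintenance'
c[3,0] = 'distribution'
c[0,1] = 'system'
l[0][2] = 'tea'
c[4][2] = 'addition'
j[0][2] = 'variation'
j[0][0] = 'orange'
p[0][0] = 'revenue'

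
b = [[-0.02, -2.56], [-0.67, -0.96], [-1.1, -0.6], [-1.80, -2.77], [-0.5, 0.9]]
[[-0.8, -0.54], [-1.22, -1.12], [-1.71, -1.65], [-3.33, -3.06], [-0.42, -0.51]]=b@[[1.39,1.39], [0.3,0.20]]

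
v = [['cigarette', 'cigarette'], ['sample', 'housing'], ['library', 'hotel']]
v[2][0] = 'library'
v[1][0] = 'sample'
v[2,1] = 'hotel'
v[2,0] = 'library'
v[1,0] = 'sample'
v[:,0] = ['cigarette', 'sample', 'library']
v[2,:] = ['library', 'hotel']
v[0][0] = 'cigarette'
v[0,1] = 'cigarette'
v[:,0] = ['cigarette', 'sample', 'library']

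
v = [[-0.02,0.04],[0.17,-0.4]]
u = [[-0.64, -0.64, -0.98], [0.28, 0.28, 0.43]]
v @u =[[0.02,0.02,0.04], [-0.22,-0.22,-0.34]]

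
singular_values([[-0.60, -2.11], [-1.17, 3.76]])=[4.38, 1.08]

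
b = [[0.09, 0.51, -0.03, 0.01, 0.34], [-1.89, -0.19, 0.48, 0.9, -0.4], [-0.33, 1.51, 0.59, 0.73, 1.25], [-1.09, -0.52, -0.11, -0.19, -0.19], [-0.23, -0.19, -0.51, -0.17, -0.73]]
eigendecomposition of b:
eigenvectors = [[0.21+0.08j, 0.21-0.08j, (0.05+0.07j), 0.05-0.07j, (-0.09+0j)], [-0.03+0.12j, (-0.03-0.12j), 0.26-0.07j, 0.26+0.07j, (0.32+0j)], [(0.8+0j), 0.80-0.00j, (0.71+0j), (0.71-0j), (0.59+0j)], [-0.23+0.28j, -0.23-0.28j, (-0.36+0.31j), (-0.36-0.31j), (-0.63+0j)], [(-0.27+0.29j), (-0.27-0.29j), -0.41+0.13j, (-0.41-0.13j), (-0.37+0j)]]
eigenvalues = [(-0.19+0.9j), (-0.19-0.9j), (0.02+0.38j), (0.02-0.38j), (-0.09+0j)]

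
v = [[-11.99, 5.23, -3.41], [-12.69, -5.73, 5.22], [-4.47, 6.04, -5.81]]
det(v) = -180.059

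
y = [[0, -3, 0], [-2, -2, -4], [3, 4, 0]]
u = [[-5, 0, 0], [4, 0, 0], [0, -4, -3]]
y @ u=[[-12, 0, 0], [2, 16, 12], [1, 0, 0]]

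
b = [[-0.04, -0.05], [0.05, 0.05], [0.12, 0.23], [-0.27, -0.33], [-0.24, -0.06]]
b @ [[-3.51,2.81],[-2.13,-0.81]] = [[0.25, -0.07],[-0.28, 0.1],[-0.91, 0.15],[1.65, -0.49],[0.97, -0.63]]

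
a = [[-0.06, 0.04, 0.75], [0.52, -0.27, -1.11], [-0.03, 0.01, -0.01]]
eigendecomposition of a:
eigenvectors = [[0.02+0.00j, (-0.26-0.15j), -0.26+0.15j], [-1.00+0.00j, (-0.95+0j), (-0.95-0j)], [(0.05+0j), (0.06-0.02j), (0.06+0.02j)]]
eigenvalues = [(-0.23+0j), (-0.06+0.06j), (-0.06-0.06j)]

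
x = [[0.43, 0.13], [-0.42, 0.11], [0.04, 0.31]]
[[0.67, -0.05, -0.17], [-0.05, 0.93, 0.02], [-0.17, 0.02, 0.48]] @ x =[[0.30, 0.03], [-0.41, 0.10], [-0.06, 0.13]]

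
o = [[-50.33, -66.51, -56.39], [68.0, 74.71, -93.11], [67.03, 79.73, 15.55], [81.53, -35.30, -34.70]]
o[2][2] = 15.55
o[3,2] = -34.7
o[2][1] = 79.73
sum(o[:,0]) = 166.23000000000002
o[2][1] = 79.73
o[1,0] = 68.0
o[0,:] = [-50.33, -66.51, -56.39]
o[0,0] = -50.33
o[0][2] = -56.39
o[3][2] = -34.7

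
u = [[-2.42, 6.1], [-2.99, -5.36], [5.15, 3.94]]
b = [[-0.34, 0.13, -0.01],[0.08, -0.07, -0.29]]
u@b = [[1.31, -0.74, -1.74], [0.59, -0.01, 1.58], [-1.44, 0.39, -1.19]]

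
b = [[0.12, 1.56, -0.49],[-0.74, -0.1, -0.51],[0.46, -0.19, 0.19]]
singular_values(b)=[1.65, 1.02, 0.15]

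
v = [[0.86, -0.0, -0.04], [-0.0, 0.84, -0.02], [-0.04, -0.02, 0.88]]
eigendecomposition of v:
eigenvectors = [[-0.58, 0.58, 0.58],[-0.21, 0.58, -0.79],[0.79, 0.58, 0.21]]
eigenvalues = [0.91, 0.82, 0.85]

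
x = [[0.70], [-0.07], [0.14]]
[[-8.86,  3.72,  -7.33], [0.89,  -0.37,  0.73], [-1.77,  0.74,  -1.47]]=x@[[-12.65, 5.32, -10.47]]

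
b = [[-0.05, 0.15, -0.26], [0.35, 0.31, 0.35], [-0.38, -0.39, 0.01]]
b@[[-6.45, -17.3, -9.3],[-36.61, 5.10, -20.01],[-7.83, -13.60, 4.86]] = [[-3.13, 5.17, -3.8], [-16.35, -9.23, -7.76], [16.65, 4.45, 11.39]]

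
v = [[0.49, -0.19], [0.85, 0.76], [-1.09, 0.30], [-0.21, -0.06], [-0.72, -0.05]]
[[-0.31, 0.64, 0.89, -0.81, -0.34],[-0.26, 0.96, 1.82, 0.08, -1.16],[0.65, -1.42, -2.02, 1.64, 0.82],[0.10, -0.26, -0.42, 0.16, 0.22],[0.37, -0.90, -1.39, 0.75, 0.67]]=v @ [[-0.53, 1.26, 1.92, -1.13, -0.9], [0.25, -0.14, 0.25, 1.37, -0.52]]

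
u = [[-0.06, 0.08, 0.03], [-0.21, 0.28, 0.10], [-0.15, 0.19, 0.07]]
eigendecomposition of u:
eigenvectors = [[-0.23+0.00j, 0.12-0.41j, (0.12+0.41j)], [-0.81+0.00j, -0.21-0.31j, (-0.21+0.31j)], [-0.54+0.00j, (0.83+0j), (0.83-0j)]]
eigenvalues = [(0.29+0j), 0j, -0j]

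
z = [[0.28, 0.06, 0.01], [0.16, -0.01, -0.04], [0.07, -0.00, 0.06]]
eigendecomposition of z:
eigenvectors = [[-0.88,-0.18,0.06], [-0.41,0.98,-0.37], [-0.25,0.12,0.93]]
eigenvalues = [0.31, -0.05, 0.06]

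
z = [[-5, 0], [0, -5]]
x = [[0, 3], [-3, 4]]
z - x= [[-5, -3], [3, -9]]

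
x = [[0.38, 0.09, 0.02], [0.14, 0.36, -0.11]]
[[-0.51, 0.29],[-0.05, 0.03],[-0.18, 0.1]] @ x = [[-0.15, 0.06, -0.04],[-0.01, 0.01, -0.00],[-0.05, 0.02, -0.01]]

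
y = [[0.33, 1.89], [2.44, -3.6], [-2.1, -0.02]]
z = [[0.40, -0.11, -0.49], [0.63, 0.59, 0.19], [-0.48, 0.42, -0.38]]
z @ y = [[0.89, 1.16], [1.25, -0.94], [1.66, -2.41]]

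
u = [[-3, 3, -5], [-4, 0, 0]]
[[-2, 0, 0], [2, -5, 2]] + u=[[-5, 3, -5], [-2, -5, 2]]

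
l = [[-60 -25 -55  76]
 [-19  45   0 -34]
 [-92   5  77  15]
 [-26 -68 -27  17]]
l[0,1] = -25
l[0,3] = 76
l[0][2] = -55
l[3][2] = -27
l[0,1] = -25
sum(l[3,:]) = -104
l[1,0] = -19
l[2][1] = 5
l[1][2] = 0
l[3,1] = -68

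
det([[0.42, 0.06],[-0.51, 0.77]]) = 0.354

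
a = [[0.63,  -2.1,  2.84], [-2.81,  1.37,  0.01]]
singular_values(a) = [4.02, 2.54]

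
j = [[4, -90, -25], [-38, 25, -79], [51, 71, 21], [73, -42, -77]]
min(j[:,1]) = -90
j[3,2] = -77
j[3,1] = -42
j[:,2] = [-25, -79, 21, -77]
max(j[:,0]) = 73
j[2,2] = 21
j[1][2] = -79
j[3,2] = -77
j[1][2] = -79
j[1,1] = 25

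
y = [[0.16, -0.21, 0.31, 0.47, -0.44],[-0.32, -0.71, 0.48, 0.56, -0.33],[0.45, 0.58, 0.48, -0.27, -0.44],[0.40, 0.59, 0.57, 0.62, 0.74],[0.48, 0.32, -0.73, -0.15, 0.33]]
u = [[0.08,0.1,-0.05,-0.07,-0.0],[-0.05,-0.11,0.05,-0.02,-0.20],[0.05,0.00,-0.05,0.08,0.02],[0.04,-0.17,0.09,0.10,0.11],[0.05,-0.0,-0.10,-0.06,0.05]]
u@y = [[-0.07, -0.16, 0.01, 0.06, -0.1], [-0.05, 0.04, 0.09, -0.08, -0.04], [0.03, 0.01, 0.02, 0.08, 0.07], [0.19, 0.26, -0.05, -0.06, 0.11], [-0.04, -0.09, -0.1, 0.01, -0.01]]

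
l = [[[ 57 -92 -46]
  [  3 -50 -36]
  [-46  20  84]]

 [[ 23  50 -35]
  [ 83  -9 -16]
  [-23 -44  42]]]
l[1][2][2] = 42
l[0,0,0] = 57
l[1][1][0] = 83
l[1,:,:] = [[23, 50, -35], [83, -9, -16], [-23, -44, 42]]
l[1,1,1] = -9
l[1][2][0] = -23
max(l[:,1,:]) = 83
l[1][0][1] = 50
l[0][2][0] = -46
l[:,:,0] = [[57, 3, -46], [23, 83, -23]]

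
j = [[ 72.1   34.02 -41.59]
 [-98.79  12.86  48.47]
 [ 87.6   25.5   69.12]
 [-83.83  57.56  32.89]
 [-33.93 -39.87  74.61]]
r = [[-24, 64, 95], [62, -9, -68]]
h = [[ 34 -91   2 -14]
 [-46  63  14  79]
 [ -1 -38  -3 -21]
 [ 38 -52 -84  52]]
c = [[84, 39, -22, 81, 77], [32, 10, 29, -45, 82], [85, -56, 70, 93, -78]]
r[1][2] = -68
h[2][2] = -3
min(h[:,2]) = -84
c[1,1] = 10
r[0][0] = -24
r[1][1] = -9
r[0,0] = -24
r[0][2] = 95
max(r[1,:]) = 62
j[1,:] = [-98.79, 12.86, 48.47]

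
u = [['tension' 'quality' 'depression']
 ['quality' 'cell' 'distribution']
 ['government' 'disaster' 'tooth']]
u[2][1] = 'disaster'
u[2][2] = 'tooth'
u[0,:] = ['tension', 'quality', 'depression']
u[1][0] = 'quality'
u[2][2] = 'tooth'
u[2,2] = 'tooth'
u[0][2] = 'depression'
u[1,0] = 'quality'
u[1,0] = 'quality'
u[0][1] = 'quality'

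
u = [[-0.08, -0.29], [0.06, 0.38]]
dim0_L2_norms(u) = [0.1, 0.48]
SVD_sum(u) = [[-0.06, -0.29],  [0.08, 0.38]] + [[-0.02,0.00], [-0.02,0.0]]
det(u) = -0.01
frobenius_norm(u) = 0.49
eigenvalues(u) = [-0.04, 0.34]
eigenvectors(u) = [[-0.99, 0.57], [0.14, -0.82]]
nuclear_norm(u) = 0.51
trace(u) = 0.30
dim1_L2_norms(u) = [0.3, 0.38]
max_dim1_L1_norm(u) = 0.44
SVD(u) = [[-0.62, 0.79],[0.79, 0.62]] @ diag([0.4876364288447979, 0.02665920598015365]) @ [[0.20, 0.98], [-0.98, 0.2]]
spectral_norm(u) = 0.49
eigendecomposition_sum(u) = [[-0.04, -0.03], [0.01, 0.00]] + [[-0.04,-0.26],[0.05,0.38]]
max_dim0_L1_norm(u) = 0.67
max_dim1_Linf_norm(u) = 0.38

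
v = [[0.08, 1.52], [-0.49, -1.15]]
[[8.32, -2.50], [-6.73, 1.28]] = v @ [[1.02,1.43],[5.42,-1.72]]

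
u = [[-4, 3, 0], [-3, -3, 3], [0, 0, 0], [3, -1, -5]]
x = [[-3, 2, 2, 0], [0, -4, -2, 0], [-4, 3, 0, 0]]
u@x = [[12, -20, -14, 0], [-3, 15, 0, 0], [0, 0, 0, 0], [11, -5, 8, 0]]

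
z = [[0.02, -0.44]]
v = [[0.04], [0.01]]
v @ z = [[0.0, -0.02], [0.0, -0.0]]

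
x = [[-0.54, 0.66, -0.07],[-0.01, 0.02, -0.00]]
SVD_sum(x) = [[-0.54, 0.66, -0.07], [-0.01, 0.02, -0.0]] + [[-0.0, -0.0, -0.0],[0.0, 0.0, 0.0]]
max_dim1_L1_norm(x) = 1.27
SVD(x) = [[-1.0, -0.03], [-0.03, 1.00]] @ diag([0.8559045367890041, 0.005236783745788151]) @ [[0.63, -0.77, 0.08], [0.71, 0.62, 0.34]]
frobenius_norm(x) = 0.86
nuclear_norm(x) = 0.86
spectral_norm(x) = 0.86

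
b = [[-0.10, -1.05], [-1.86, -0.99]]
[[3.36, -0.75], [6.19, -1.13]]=b @ [[-1.71, 0.24],[-3.04, 0.69]]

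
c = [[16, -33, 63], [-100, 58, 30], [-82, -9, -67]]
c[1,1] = 58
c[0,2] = 63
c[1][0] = -100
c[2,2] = -67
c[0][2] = 63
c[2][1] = -9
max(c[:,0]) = 16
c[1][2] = 30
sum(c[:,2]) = 26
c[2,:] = [-82, -9, -67]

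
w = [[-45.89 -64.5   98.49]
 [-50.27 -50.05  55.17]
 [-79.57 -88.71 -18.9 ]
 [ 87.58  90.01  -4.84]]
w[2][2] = -18.9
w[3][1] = 90.01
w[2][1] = -88.71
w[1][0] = -50.27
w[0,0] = -45.89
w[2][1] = -88.71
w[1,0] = -50.27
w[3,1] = 90.01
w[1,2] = 55.17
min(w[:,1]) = -88.71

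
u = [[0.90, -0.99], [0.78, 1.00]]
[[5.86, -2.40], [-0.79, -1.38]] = u @ [[3.04, -2.25],  [-3.16, 0.38]]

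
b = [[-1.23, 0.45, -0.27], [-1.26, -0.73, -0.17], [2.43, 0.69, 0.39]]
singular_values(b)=[3.12, 0.85, 0.0]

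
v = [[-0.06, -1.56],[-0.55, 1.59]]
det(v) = -0.95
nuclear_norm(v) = 2.68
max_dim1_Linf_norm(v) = 1.59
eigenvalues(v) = [-0.48, 2.01]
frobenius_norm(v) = 2.30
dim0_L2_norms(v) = [0.55, 2.23]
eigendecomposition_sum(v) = [[-0.4, -0.3], [-0.11, -0.08]] + [[0.34, -1.26], [-0.44, 1.67]]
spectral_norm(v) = 2.26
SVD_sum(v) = [[0.25, -1.51], [-0.27, 1.64]] + [[-0.31, -0.05], [-0.28, -0.05]]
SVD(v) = [[-0.68,  0.73], [0.73,  0.68]] @ diag([2.2559237054342036, 0.42262067538161563]) @ [[-0.16, 0.99], [-0.99, -0.16]]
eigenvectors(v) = [[-0.97,0.60], [-0.26,-0.80]]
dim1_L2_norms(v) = [1.56, 1.68]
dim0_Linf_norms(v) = [0.55, 1.59]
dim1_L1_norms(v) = [1.62, 2.14]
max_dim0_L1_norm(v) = 3.15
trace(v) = 1.53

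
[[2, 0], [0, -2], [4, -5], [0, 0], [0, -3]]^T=[[2, 0, 4, 0, 0], [0, -2, -5, 0, -3]]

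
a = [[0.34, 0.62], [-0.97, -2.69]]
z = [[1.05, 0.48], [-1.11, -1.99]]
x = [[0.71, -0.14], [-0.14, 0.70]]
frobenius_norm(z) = 2.55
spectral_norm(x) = 0.85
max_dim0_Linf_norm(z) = 1.99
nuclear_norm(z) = 3.10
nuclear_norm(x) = 1.41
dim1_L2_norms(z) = [1.15, 2.28]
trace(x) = 1.41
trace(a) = -2.35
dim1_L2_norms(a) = [0.71, 2.86]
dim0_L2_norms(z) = [1.53, 2.05]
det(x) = 0.48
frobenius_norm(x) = 1.02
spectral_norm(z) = 2.48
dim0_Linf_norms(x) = [0.71, 0.7]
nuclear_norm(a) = 3.05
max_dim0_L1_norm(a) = 3.31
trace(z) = -0.94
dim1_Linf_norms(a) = [0.62, 2.69]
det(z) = -1.56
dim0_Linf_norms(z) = [1.11, 1.99]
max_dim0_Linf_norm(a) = 2.69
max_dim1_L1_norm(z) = 3.1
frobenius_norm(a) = 2.95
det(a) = -0.31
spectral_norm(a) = 2.94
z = a + x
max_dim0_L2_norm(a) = 2.76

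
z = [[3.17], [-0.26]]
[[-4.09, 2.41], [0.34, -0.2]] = z @ [[-1.29, 0.76]]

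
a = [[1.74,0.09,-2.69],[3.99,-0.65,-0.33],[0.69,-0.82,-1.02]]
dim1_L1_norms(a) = [4.52, 4.97, 2.53]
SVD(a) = [[-0.56, 0.76, -0.34],  [-0.79, -0.61, -0.05],  [-0.24, 0.24, 0.94]] @ diag([4.797275744940518, 2.299397631797023, 0.7817390599756591]) @ [[-0.9, 0.14, 0.42], [-0.41, 0.12, -0.91], [-0.17, -0.98, -0.05]]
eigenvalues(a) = [(2.24+0j), (-1.09+1.63j), (-1.09-1.63j)]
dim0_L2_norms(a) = [4.41, 1.05, 2.9]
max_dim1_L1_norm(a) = 4.97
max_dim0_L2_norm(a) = 4.41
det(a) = 8.62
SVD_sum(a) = [[2.40, -0.37, -1.12], [3.42, -0.53, -1.60], [1.04, -0.16, -0.49]] + [[-0.71, 0.2, -1.58],[0.56, -0.16, 1.26],[-0.22, 0.06, -0.5]] + [[0.05, 0.26, 0.01], [0.01, 0.04, 0.0], [-0.13, -0.72, -0.03]]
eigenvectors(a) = [[(-0.58+0j), (-0.07+0.37j), (-0.07-0.37j)], [(-0.81+0j), 0.81+0.00j, 0.81-0.00j], [0.08+0.00j, 0.17+0.43j, (0.17-0.43j)]]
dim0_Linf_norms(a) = [3.99, 0.82, 2.69]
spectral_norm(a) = 4.80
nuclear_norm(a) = 7.88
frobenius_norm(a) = 5.38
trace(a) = 0.07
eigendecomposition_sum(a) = [[1.49+0.00j, (0.41-0j), (-1.27+0j)], [2.09+0.00j, 0.57-0.00j, (-1.78+0j)], [-0.21-0.00j, (-0.06+0j), (0.18+0j)]] + [[(0.12+0.47j), -0.16-0.32j, (-0.71+0.2j)],[0.95-0.46j, (-0.61+0.47j), (0.72+1.42j)],[(0.45+0.41j), -0.38-0.22j, -0.60+0.69j]] + [[0.12-0.47j, (-0.16+0.32j), (-0.71-0.2j)], [(0.95+0.46j), -0.61-0.47j, (0.72-1.42j)], [(0.45-0.41j), (-0.38+0.22j), (-0.6-0.69j)]]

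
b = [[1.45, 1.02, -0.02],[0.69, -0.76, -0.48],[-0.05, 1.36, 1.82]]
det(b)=-2.334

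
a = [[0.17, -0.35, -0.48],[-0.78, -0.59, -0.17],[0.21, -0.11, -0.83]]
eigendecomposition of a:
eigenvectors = [[-0.74, 0.16, 0.37], [0.65, 0.91, 0.91], [-0.19, -0.38, 0.2]]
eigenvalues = [0.35, -0.66, -0.94]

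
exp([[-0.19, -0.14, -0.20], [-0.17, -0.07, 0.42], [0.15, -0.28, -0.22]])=[[0.82, -0.1, -0.18], [-0.12, 0.89, 0.37], [0.14, -0.25, 0.74]]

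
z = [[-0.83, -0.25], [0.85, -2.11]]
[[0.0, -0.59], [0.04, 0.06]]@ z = [[-0.50,1.24], [0.02,-0.14]]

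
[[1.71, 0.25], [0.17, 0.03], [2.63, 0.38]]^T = [[1.71, 0.17, 2.63], [0.25, 0.03, 0.38]]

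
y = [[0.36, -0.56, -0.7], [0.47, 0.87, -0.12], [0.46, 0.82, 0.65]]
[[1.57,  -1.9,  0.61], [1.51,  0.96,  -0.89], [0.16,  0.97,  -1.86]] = y @ [[1.85, -1.79, -1.48], [0.5, 2.09, -0.40], [-1.69, 0.12, -1.31]]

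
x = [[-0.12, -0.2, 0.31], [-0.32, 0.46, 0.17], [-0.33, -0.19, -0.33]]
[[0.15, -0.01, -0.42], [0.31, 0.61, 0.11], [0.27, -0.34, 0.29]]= x @ [[-0.93,-0.13,-0.13], [-0.01,1.03,0.55], [0.11,0.57,-1.06]]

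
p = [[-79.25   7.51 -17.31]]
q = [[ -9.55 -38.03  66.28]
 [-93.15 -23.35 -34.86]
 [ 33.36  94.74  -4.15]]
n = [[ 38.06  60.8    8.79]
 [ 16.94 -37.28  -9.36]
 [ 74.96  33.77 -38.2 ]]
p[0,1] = 7.51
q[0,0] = -9.55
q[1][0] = -93.15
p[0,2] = -17.31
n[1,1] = -37.28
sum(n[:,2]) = -38.77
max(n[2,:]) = 74.96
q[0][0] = -9.55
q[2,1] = 94.74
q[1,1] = -23.35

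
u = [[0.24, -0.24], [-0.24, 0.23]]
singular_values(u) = [0.48, 0.01]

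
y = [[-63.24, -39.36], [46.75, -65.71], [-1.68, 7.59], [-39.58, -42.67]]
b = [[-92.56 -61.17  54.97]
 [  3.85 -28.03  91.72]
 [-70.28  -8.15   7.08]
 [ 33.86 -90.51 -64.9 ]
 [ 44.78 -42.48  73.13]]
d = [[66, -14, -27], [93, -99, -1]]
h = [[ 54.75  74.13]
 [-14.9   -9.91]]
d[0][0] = 66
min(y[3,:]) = -42.67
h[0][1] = 74.13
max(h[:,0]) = 54.75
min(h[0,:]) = 54.75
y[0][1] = -39.36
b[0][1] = -61.17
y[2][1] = 7.59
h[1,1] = -9.91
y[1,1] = -65.71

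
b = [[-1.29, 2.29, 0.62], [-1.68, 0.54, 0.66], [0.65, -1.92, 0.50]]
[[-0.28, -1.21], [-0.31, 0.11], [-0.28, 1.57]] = b @ [[-0.01, -0.10], [0.01, -0.72], [-0.51, 0.50]]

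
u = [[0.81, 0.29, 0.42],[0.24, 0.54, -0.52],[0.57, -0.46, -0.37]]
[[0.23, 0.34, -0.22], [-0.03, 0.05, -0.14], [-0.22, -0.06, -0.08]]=u @ [[0.03,0.22,-0.24], [0.24,0.22,-0.13], [0.33,0.24,0.02]]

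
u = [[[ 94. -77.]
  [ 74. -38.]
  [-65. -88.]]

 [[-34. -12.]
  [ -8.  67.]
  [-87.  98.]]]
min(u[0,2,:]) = -88.0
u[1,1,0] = -8.0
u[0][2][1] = -88.0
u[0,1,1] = -38.0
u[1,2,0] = -87.0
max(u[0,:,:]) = 94.0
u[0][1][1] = -38.0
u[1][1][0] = -8.0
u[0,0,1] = -77.0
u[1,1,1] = 67.0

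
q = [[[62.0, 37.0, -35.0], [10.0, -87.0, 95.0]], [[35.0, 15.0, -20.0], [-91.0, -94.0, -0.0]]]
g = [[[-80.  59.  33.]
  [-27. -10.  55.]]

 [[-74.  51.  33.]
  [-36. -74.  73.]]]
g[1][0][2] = 33.0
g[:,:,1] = [[59.0, -10.0], [51.0, -74.0]]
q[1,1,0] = -91.0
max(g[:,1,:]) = 73.0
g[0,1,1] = -10.0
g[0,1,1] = -10.0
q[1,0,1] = 15.0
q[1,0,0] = 35.0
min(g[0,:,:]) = -80.0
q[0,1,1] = -87.0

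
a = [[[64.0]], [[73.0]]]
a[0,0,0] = 64.0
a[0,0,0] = 64.0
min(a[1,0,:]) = 73.0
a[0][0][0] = 64.0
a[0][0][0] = 64.0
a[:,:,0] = [[64.0], [73.0]]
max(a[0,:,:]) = 64.0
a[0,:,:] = [[64.0]]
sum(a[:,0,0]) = 137.0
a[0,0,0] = 64.0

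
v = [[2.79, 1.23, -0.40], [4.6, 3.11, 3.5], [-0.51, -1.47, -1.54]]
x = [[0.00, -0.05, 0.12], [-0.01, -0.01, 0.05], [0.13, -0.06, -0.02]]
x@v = [[-0.29,-0.33,-0.36], [-0.10,-0.12,-0.11], [0.1,0.0,-0.23]]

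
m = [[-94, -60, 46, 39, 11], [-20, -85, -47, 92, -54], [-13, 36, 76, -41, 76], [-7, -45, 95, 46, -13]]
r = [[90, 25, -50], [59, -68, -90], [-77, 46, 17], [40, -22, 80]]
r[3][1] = -22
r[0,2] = -50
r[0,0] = 90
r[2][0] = -77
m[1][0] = -20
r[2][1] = 46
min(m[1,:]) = -85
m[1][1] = -85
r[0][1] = 25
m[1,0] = -20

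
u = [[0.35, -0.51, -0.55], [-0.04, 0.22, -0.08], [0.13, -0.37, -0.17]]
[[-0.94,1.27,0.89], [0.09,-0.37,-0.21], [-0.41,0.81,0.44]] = u @ [[-0.89, -0.32, 1.76], [0.5, -2.00, -0.60], [0.67, -0.66, 0.06]]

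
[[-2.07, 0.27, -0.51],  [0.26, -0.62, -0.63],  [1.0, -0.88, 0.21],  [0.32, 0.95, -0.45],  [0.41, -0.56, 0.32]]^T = [[-2.07, 0.26, 1.00, 0.32, 0.41], [0.27, -0.62, -0.88, 0.95, -0.56], [-0.51, -0.63, 0.21, -0.45, 0.32]]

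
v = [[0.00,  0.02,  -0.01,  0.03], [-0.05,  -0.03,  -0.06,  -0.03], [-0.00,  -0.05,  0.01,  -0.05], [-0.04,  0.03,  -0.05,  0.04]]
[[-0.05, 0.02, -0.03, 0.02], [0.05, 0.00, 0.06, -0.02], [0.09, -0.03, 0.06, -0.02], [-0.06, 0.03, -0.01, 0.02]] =v@[[-0.78, 0.87, -1.46, -0.12], [-0.26, 0.59, -1.04, -1.08], [0.67, -0.98, 0.79, 0.19], [-1.31, -0.12, -0.05, 1.54]]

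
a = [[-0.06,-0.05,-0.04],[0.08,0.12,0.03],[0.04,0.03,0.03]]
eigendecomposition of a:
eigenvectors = [[-0.34, 0.79, -0.64],[0.92, -0.37, 0.26],[0.21, -0.49, 0.72]]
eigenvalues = [0.1, -0.01, 0.01]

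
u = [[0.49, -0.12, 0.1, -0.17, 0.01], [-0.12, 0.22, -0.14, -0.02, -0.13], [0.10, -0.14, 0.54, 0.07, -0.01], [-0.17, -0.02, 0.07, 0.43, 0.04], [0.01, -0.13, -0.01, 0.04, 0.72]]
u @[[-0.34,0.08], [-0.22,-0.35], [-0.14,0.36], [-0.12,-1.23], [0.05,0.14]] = [[-0.13, 0.33],[0.01, -0.13],[-0.09, 0.16],[0.0, -0.50],[0.06, 0.09]]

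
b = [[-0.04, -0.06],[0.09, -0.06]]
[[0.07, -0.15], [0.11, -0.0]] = b@[[0.28, 1.16], [-1.39, 1.79]]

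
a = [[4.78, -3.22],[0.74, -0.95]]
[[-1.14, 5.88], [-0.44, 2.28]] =a@[[0.16, -0.81], [0.59, -3.03]]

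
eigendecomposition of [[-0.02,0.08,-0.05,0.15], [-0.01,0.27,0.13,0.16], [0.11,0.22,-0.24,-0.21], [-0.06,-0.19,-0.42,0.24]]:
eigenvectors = [[(0.01+0j), (-0.95+0j), (-0.26+0.22j), (-0.26-0.22j)], [0.26+0.00j, 0.15+0.00j, (-0.08+0.44j), -0.08-0.44j], [(-0.85+0j), -0.08+0.00j, 0.25+0.13j, 0.25-0.13j], [(-0.46+0j), (-0.25+0j), (-0.78+0j), -0.78-0.00j]]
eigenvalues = [(-0.42+0j), 0j, (0.34+0.19j), (0.34-0.19j)]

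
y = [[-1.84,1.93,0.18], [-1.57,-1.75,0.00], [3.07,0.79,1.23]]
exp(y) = [[0.08, 0.28, 0.17], [-0.19, -0.06, -0.08], [2.54, 2.37, 3.78]]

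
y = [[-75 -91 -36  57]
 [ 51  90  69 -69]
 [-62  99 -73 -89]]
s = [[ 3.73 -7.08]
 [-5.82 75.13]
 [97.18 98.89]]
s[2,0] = 97.18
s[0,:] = [3.73, -7.08]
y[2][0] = -62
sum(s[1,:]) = 69.31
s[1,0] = -5.82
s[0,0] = 3.73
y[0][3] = 57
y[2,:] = [-62, 99, -73, -89]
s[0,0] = 3.73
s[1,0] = -5.82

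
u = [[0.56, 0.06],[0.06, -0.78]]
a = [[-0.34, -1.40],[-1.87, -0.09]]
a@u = [[-0.27, 1.07], [-1.05, -0.04]]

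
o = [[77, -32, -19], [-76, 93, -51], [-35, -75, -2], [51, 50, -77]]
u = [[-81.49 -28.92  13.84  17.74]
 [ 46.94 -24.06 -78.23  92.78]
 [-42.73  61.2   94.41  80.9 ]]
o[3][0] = 51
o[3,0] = 51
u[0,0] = -81.49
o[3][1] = 50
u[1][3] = 92.78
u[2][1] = 61.2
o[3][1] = 50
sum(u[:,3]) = 191.42000000000002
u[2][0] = -42.73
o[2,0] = -35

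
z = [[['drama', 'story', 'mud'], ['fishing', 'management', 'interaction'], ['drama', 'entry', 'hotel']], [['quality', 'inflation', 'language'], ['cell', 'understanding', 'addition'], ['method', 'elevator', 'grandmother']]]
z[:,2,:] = [['drama', 'entry', 'hotel'], ['method', 'elevator', 'grandmother']]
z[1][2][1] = 'elevator'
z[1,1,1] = 'understanding'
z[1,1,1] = 'understanding'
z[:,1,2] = ['interaction', 'addition']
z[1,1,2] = 'addition'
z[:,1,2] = ['interaction', 'addition']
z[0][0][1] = 'story'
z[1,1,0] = 'cell'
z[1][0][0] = 'quality'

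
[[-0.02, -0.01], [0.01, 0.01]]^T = [[-0.02, 0.01], [-0.01, 0.01]]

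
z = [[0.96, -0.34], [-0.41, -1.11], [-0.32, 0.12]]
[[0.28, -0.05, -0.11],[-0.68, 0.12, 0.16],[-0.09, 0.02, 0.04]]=z@[[0.45, -0.08, -0.15], [0.45, -0.08, -0.09]]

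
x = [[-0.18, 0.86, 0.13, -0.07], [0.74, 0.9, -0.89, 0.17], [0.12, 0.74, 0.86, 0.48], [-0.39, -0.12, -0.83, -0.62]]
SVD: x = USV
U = [[0.34,0.24,0.74,-0.53], [0.16,0.93,-0.34,0.04], [0.74,-0.10,0.16,0.65], [-0.56,0.28,0.55,0.55]]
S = [1.65, 1.54, 0.8, 0.02]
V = [[0.22, 0.63, 0.6, 0.43], [0.34, 0.6, -0.72, -0.05], [-0.73, 0.48, 0.1, -0.47], [-0.55, -0.01, -0.33, 0.77]]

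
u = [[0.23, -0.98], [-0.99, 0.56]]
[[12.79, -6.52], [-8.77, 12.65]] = u @[[1.70,-10.40],[-12.65,4.21]]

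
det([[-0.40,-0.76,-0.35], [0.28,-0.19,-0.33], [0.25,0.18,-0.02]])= -0.001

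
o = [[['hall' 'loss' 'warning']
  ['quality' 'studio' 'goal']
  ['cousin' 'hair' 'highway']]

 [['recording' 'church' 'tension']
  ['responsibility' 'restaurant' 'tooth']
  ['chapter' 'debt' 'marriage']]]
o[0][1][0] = 'quality'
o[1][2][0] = 'chapter'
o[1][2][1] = 'debt'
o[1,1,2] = 'tooth'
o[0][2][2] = 'highway'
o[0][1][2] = 'goal'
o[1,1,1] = 'restaurant'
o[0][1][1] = 'studio'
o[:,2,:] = [['cousin', 'hair', 'highway'], ['chapter', 'debt', 'marriage']]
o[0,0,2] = 'warning'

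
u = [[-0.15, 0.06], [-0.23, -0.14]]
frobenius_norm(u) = 0.31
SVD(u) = [[-0.41, -0.91],[-0.91, 0.41]] @ diag([0.2902078983737308, 0.11991403471446677]) @ [[0.93,0.36], [0.36,-0.93]]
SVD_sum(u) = [[-0.11, -0.04], [-0.25, -0.09]] + [[-0.04, 0.10], [0.02, -0.05]]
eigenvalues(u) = [(-0.15+0.12j), (-0.15-0.12j)]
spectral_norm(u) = 0.29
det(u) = 0.03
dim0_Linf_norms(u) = [0.23, 0.14]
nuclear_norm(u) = 0.41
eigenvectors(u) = [[-0.02+0.45j,-0.02-0.45j], [(-0.89+0j),(-0.89-0j)]]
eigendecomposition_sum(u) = [[(-0.08+0.06j), (0.03+0.04j)], [(-0.11-0.14j), -0.07+0.06j]] + [[(-0.08-0.06j),  (0.03-0.04j)], [-0.11+0.14j,  -0.07-0.06j]]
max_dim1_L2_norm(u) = 0.27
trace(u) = -0.29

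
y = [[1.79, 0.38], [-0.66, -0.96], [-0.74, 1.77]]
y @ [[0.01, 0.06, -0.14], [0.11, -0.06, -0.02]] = [[0.06, 0.08, -0.26],[-0.11, 0.02, 0.11],[0.19, -0.15, 0.07]]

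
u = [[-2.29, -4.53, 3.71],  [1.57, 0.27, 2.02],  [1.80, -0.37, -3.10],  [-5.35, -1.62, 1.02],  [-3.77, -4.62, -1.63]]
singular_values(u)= [9.43, 5.28, 3.57]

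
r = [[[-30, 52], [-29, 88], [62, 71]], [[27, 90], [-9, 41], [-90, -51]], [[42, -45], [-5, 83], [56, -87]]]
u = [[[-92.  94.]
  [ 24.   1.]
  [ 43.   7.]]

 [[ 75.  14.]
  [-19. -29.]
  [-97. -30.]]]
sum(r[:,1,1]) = 212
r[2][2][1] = -87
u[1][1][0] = -19.0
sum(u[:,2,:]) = -77.0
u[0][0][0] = -92.0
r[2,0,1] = -45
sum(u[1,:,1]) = -45.0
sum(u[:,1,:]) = -23.0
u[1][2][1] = -30.0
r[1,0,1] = 90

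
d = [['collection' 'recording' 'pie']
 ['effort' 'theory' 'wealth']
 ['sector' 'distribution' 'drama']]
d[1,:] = ['effort', 'theory', 'wealth']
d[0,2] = 'pie'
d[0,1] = 'recording'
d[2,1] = 'distribution'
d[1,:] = ['effort', 'theory', 'wealth']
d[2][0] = 'sector'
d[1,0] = 'effort'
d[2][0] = 'sector'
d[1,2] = 'wealth'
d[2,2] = 'drama'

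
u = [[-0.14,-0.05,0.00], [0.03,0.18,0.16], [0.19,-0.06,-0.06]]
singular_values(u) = [0.26, 0.24, 0.02]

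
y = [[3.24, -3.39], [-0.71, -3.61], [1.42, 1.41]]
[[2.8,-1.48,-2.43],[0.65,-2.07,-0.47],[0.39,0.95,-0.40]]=y @ [[0.56, 0.12, -0.51], [-0.29, 0.55, 0.23]]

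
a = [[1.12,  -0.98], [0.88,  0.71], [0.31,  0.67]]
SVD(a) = [[-0.97, 0.14], [-0.22, -0.82], [0.08, -0.55]] @ diag([1.5180790038027352, 1.316714144457063]) @ [[-0.83, 0.56], [-0.56, -0.83]]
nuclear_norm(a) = 2.83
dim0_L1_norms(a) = [2.31, 2.36]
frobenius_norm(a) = 2.01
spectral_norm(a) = 1.52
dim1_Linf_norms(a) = [1.12, 0.88, 0.67]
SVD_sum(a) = [[1.22, -0.83], [0.27, -0.19], [-0.10, 0.07]] + [[-0.10,-0.15], [0.61,0.9], [0.41,0.60]]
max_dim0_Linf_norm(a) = 1.12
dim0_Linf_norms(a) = [1.12, 0.98]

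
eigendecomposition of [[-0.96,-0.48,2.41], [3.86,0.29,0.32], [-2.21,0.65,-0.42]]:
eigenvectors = [[(0.19-0.51j), 0.19+0.51j, (0.12+0j)],[(-0.68+0j), -0.68-0.00j, (0.95+0j)],[0.45+0.22j, 0.45-0.22j, 0.28+0.00j]]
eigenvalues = [(-0.98+2.78j), (-0.98-2.78j), (0.86+0j)]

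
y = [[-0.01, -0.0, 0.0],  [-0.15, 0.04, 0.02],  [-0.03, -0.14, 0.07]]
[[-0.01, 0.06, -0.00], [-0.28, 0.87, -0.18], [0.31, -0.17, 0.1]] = y @ [[1.49, -5.99, 0.31], [-1.94, 0.93, -2.12], [1.17, -3.08, -2.66]]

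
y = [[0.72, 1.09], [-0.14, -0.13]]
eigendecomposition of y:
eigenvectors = [[0.97, -0.88], [-0.23, 0.48]]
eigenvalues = [0.46, 0.13]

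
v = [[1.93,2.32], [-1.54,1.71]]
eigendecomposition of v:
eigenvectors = [[0.78+0.00j, 0.78-0.00j], [-0.04+0.63j, (-0.04-0.63j)]]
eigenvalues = [(1.82+1.89j), (1.82-1.89j)]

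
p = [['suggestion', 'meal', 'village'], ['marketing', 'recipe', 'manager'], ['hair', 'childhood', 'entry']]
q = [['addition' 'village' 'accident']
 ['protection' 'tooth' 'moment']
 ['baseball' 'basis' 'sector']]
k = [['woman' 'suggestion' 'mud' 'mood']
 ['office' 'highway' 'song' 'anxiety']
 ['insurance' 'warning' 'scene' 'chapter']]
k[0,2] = 'mud'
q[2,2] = 'sector'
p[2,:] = ['hair', 'childhood', 'entry']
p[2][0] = 'hair'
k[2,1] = 'warning'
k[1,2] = 'song'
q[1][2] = 'moment'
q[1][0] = 'protection'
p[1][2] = 'manager'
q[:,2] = ['accident', 'moment', 'sector']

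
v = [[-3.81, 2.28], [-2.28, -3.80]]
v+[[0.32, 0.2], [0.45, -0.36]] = [[-3.49, 2.48], [-1.83, -4.16]]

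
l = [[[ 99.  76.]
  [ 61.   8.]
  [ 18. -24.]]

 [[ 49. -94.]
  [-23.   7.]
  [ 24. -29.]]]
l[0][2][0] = 18.0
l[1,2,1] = -29.0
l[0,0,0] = 99.0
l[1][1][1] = 7.0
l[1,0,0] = 49.0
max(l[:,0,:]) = 99.0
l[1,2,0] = 24.0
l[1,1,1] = 7.0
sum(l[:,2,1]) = -53.0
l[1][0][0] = 49.0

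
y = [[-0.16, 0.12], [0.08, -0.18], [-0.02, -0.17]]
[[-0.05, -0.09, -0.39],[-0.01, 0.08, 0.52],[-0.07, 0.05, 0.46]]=y@[[0.57, 0.28, 0.36], [0.32, -0.34, -2.75]]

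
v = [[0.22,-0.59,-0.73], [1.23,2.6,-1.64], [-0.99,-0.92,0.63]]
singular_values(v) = [3.6, 0.98, 0.43]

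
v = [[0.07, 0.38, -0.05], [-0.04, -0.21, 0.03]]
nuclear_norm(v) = 0.45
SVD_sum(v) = [[0.07, 0.38, -0.05],[-0.04, -0.21, 0.03]] + [[-0.0, 0.0, 0.0], [-0.00, 0.0, 0.00]]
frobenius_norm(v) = 0.45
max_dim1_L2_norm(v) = 0.39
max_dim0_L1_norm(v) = 0.59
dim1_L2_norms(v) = [0.39, 0.22]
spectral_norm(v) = 0.45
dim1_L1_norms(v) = [0.5, 0.28]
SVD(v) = [[-0.87,0.48],[0.48,0.87]] @ diag([0.4454150948365219, 0.002322346178363154]) @ [[-0.18, -0.97, 0.13], [-0.46, 0.20, 0.87]]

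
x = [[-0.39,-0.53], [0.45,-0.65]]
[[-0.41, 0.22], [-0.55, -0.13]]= x @[[-0.06, -0.43], [0.81, -0.1]]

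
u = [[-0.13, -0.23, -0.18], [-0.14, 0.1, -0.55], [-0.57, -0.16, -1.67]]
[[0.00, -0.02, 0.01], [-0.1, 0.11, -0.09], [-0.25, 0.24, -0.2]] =u @ [[0.21,0.17,0.21], [-0.2,0.17,-0.20], [0.10,-0.22,0.07]]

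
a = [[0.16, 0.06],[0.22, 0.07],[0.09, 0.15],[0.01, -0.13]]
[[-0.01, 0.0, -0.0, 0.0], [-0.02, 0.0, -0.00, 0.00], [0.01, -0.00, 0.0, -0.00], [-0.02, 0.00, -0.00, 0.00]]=a @ [[-0.11, 0.02, -0.02, 0.02], [0.13, -0.02, 0.02, -0.02]]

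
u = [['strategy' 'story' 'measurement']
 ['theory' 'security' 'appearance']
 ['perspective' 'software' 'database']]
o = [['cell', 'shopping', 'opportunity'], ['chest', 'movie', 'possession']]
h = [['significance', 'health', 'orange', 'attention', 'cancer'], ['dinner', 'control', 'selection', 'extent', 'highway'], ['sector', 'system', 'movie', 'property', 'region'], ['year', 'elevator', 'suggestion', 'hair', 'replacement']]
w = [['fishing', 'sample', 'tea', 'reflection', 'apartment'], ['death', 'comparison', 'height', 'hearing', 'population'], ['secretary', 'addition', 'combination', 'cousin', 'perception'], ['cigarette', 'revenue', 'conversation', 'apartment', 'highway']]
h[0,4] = 'cancer'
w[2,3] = 'cousin'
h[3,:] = ['year', 'elevator', 'suggestion', 'hair', 'replacement']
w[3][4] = 'highway'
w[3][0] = 'cigarette'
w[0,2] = 'tea'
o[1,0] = 'chest'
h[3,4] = 'replacement'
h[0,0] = 'significance'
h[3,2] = 'suggestion'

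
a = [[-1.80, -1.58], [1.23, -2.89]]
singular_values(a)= [3.31, 2.16]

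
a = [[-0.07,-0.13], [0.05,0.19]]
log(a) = [[-3.36+3.57j, (-0.86+2j)], [0.33-0.77j, -1.63-0.43j]]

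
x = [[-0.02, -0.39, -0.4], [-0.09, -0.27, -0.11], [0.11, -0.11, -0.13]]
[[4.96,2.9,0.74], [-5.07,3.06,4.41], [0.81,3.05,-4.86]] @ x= [[-0.28, -2.80, -2.4], [0.31, 0.67, 1.12], [-0.83, -0.6, -0.03]]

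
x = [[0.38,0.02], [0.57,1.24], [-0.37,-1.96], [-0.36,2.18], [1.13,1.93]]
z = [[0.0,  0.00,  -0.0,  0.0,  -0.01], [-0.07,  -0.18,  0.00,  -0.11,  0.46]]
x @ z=[[-0.0, -0.00, 0.00, -0.00, 0.01], [-0.09, -0.22, 0.0, -0.14, 0.56], [0.14, 0.35, 0.00, 0.22, -0.9], [-0.15, -0.39, 0.0, -0.24, 1.01], [-0.14, -0.35, 0.0, -0.21, 0.88]]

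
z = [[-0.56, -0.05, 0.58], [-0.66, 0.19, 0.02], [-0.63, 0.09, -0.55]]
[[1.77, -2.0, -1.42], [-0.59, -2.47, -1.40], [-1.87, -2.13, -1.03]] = z@[[0.05, 3.43, 2.04], [-3.23, -1.08, -0.22], [2.82, -0.23, -0.5]]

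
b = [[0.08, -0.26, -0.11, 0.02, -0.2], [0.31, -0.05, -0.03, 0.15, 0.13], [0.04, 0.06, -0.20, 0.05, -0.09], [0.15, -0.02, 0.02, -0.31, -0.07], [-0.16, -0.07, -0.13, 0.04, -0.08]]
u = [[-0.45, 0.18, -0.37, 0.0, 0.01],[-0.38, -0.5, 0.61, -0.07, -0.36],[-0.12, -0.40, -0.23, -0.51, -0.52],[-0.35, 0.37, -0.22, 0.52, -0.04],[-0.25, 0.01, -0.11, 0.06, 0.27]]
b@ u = [[0.12,0.19,-0.15,0.07,0.1], [-0.2,0.15,-0.19,0.1,0.07], [-0.01,0.07,0.07,0.12,0.06], [0.06,-0.09,0.0,-0.17,-0.01], [0.12,0.07,0.05,0.09,0.07]]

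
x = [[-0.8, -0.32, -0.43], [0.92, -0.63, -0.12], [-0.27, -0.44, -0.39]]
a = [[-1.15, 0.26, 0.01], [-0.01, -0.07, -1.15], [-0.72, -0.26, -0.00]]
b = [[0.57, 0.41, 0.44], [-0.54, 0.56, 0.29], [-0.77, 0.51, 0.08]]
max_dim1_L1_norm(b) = 1.42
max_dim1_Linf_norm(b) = 0.77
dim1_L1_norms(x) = [1.55, 1.67, 1.1]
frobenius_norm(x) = 1.61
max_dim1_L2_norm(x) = 1.12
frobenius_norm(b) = 1.50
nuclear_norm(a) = 2.87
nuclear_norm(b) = 2.14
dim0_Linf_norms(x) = [0.92, 0.63, 0.43]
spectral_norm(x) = 1.29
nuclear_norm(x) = 2.29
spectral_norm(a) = 1.36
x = a @ b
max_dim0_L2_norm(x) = 1.25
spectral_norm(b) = 1.23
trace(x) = -1.82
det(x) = -0.03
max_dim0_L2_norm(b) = 1.1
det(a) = 0.56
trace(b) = 1.21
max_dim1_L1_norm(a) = 1.42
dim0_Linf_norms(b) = [0.77, 0.56, 0.44]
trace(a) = -1.22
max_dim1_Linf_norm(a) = 1.15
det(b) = -0.06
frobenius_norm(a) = 1.82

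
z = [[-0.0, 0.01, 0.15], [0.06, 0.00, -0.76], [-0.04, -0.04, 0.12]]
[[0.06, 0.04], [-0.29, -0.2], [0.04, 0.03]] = z@[[0.42, -0.14], [-0.15, 0.16], [0.42, 0.25]]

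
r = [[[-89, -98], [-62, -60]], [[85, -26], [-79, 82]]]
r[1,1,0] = -79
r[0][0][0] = -89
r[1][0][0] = 85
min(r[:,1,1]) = -60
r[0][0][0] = -89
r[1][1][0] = -79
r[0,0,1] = -98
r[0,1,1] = -60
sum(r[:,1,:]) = -119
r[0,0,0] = -89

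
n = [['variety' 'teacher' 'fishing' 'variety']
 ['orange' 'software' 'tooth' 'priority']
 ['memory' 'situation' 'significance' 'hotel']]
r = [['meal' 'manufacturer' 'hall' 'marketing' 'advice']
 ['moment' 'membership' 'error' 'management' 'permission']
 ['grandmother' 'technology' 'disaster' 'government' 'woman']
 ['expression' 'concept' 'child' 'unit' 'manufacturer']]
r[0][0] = 'meal'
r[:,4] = ['advice', 'permission', 'woman', 'manufacturer']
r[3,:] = ['expression', 'concept', 'child', 'unit', 'manufacturer']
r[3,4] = 'manufacturer'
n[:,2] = ['fishing', 'tooth', 'significance']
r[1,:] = ['moment', 'membership', 'error', 'management', 'permission']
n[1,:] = ['orange', 'software', 'tooth', 'priority']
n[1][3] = 'priority'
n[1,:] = ['orange', 'software', 'tooth', 'priority']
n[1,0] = 'orange'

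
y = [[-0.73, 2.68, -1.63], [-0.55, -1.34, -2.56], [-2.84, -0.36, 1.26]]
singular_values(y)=[3.43, 3.03, 2.8]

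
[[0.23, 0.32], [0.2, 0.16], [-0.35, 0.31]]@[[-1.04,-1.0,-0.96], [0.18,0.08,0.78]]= [[-0.18, -0.20, 0.03], [-0.18, -0.19, -0.07], [0.42, 0.37, 0.58]]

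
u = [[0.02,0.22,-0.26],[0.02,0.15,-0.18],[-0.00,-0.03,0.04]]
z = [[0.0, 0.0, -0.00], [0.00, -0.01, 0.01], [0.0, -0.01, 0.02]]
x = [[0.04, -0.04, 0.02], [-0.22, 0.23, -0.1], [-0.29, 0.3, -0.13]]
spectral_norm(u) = 0.42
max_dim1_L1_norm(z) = 0.03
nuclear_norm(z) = 0.03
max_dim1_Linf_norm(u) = 0.26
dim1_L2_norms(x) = [0.06, 0.33, 0.44]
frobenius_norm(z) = 0.03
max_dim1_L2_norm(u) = 0.34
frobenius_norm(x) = 0.55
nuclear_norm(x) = 0.56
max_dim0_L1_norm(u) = 0.48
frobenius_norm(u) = 0.42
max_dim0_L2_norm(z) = 0.02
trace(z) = 0.01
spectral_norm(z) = 0.03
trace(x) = 0.14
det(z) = 0.00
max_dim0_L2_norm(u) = 0.32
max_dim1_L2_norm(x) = 0.44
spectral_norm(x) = 0.55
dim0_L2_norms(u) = [0.03, 0.27, 0.32]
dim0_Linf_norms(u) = [0.02, 0.22, 0.26]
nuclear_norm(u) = 0.43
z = x @ u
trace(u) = 0.21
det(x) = 0.00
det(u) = -0.00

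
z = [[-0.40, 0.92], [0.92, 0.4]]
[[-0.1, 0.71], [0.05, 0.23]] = z @ [[0.08, -0.07], [-0.07, 0.74]]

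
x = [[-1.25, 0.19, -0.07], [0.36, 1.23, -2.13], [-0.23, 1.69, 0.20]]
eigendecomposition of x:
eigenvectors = [[(0.99+0j), (-0.05+0.02j), (-0.05-0.02j)], [(-0+0j), -0.75+0.00j, (-0.75-0j)], [0.16+0.00j, (-0.19+0.64j), (-0.19-0.64j)]]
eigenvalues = [(-1.26+0j), (0.72+1.81j), (0.72-1.81j)]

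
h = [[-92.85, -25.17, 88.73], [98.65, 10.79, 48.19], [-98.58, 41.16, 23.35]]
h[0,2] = 88.73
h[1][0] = 98.65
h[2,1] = 41.16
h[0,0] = -92.85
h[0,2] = 88.73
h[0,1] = -25.17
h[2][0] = -98.58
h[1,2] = 48.19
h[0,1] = -25.17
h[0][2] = 88.73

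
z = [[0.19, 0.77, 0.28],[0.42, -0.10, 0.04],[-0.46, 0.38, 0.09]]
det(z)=-0.016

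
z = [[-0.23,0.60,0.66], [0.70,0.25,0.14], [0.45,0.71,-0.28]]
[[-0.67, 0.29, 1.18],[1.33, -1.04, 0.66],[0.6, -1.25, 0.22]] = z@ [[2.03, -1.36, 0.45], [-0.42, -0.67, 0.58], [0.07, 0.58, 1.41]]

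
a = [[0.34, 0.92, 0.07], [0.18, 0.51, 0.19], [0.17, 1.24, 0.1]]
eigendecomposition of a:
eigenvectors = [[-0.61, -0.83, 0.36], [-0.43, 0.13, -0.30], [-0.66, 0.53, 0.88]]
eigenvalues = [1.06, 0.15, -0.26]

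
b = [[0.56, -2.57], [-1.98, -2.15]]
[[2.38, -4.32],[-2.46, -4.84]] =b @ [[1.82,0.5], [-0.53,1.79]]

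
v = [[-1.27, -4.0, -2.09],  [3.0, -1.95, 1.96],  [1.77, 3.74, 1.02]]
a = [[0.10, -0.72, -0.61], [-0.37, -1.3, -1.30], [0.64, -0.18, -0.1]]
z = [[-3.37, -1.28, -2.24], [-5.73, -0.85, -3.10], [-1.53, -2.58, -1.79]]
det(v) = -20.46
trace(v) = -2.20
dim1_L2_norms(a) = [0.95, 1.88, 0.67]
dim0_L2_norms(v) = [3.71, 5.81, 3.04]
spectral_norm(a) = 2.09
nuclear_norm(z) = 10.59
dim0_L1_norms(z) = [10.63, 4.71, 7.13]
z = a @ v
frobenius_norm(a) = 2.21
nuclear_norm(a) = 2.85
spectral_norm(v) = 6.29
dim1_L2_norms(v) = [4.69, 4.08, 4.26]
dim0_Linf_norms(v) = [3.0, 4.0, 2.09]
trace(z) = -6.01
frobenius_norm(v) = 7.54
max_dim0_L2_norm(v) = 5.81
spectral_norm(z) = 8.26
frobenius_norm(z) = 8.57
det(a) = 0.07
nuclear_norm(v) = 11.16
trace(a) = -1.30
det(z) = -1.32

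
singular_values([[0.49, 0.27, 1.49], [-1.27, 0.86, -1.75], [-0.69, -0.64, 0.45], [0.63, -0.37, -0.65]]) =[2.71, 1.27, 1.01]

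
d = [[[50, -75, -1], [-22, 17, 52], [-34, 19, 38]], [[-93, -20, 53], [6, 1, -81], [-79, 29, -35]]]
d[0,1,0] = -22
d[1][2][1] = 29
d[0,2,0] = -34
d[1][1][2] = -81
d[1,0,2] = 53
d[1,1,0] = 6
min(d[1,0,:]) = -93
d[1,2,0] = -79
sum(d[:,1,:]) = -27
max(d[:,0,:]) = 53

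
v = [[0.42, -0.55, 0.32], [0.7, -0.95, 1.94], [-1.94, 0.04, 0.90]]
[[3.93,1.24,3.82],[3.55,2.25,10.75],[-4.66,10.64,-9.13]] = v@[[1.17, -5.63, 6.14], [-7.61, -6.56, -0.44], [-2.32, -0.02, 3.11]]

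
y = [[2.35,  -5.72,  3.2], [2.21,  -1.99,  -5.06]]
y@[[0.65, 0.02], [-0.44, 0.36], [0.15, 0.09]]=[[4.52, -1.72], [1.55, -1.13]]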